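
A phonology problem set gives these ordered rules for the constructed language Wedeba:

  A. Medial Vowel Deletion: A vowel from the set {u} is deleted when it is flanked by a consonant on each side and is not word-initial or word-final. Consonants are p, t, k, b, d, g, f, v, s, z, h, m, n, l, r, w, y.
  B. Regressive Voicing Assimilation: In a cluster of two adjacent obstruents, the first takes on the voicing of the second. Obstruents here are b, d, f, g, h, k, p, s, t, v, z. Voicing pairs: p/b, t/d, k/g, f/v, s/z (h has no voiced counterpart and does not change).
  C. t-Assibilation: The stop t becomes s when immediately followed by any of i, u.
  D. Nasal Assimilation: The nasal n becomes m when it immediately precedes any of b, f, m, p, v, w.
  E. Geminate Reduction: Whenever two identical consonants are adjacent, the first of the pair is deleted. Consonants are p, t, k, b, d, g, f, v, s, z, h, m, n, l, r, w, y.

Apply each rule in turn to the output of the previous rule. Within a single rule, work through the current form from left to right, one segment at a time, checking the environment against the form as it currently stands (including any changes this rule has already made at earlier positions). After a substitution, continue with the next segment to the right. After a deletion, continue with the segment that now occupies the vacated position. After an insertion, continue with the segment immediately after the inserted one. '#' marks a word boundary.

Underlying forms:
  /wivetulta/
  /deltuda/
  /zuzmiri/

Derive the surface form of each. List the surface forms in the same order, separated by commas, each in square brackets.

[wivetlta], [delda], [zmiri]

/wivetulta/:
  A Medial Vowel Deletion: [wivetulta] → [wivetlta]
  B Regressive Voicing Assimilation: no change — [wivetlta]
  C t-Assibilation: no change — [wivetlta]
  D Nasal Assimilation: no change — [wivetlta]
  E Geminate Reduction: no change — [wivetlta]
/deltuda/:
  A Medial Vowel Deletion: [deltuda] → [deltda]
  B Regressive Voicing Assimilation: [deltda] → [deldda]
  C t-Assibilation: no change — [deldda]
  D Nasal Assimilation: no change — [deldda]
  E Geminate Reduction: [deldda] → [delda]
/zuzmiri/:
  A Medial Vowel Deletion: [zuzmiri] → [zzmiri]
  B Regressive Voicing Assimilation: no change — [zzmiri]
  C t-Assibilation: no change — [zzmiri]
  D Nasal Assimilation: no change — [zzmiri]
  E Geminate Reduction: [zzmiri] → [zmiri]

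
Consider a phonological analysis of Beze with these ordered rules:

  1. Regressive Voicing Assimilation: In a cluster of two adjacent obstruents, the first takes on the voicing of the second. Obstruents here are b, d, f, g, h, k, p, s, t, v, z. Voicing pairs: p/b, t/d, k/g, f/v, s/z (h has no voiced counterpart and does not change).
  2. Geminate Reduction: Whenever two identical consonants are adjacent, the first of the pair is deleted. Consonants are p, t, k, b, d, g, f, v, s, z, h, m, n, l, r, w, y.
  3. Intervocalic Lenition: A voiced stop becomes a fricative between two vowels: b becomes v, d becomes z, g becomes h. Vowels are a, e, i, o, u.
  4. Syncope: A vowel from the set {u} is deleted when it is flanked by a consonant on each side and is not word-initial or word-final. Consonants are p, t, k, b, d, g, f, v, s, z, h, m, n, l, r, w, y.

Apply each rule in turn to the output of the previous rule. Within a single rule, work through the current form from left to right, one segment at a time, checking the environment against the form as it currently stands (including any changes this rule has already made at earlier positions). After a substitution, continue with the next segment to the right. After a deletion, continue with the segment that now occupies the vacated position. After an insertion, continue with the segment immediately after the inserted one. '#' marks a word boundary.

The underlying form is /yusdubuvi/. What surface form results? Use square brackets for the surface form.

[yzdvvi]

1 Regressive Voicing Assimilation: [yusdubuvi] → [yuzdubuvi]
2 Geminate Reduction: no change — [yuzdubuvi]
3 Intervocalic Lenition: [yuzdubuvi] → [yuzduvuvi]
4 Syncope: [yuzduvuvi] → [yzdvvi]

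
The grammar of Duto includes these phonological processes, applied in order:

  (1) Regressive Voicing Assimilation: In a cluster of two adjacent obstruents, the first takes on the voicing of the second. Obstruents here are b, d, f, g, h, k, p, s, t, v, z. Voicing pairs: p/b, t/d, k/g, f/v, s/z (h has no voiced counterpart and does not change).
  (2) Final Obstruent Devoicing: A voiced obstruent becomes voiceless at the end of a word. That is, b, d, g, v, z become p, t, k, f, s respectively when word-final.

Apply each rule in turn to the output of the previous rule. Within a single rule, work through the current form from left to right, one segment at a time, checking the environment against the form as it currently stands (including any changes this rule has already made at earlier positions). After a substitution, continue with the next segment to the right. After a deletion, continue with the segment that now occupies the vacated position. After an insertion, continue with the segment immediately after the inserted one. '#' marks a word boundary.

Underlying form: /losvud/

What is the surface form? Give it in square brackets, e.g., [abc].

(1) Regressive Voicing Assimilation: [losvud] → [lozvud]
(2) Final Obstruent Devoicing: [lozvud] → [lozvut]

[lozvut]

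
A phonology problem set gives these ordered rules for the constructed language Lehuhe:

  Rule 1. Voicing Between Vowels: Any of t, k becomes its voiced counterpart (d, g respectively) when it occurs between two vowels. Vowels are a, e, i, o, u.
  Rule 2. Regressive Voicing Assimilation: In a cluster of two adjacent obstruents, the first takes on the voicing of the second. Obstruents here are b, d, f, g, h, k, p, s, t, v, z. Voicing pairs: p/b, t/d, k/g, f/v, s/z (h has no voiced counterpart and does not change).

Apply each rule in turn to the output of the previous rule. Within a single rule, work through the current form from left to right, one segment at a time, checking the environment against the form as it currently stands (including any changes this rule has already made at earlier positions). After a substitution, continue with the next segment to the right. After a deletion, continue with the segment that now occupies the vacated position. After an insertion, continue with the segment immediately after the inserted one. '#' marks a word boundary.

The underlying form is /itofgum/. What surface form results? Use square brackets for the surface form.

[idovgum]

Rule 1 Voicing Between Vowels: [itofgum] → [idofgum]
Rule 2 Regressive Voicing Assimilation: [idofgum] → [idovgum]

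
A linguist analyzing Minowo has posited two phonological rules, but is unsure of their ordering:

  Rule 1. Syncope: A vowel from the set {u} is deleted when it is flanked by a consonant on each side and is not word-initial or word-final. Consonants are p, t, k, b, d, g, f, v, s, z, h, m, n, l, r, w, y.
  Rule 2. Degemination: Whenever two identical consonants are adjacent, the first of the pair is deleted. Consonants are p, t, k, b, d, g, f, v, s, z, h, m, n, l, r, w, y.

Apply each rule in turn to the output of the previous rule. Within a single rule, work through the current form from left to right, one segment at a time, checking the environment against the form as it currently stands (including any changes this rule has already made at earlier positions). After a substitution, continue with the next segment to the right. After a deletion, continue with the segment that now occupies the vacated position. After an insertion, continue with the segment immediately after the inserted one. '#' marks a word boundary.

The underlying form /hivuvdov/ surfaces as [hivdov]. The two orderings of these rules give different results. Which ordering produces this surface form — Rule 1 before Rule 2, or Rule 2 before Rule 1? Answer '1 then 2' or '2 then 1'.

Order 1 then 2:
  1 Syncope: [hivuvdov] → [hivvdov]
  2 Degemination: [hivvdov] → [hivdov]
  result: [hivdov]
Order 2 then 1:
  2 Degemination: no change — [hivuvdov]
  1 Syncope: [hivuvdov] → [hivvdov]
  result: [hivvdov]

1 then 2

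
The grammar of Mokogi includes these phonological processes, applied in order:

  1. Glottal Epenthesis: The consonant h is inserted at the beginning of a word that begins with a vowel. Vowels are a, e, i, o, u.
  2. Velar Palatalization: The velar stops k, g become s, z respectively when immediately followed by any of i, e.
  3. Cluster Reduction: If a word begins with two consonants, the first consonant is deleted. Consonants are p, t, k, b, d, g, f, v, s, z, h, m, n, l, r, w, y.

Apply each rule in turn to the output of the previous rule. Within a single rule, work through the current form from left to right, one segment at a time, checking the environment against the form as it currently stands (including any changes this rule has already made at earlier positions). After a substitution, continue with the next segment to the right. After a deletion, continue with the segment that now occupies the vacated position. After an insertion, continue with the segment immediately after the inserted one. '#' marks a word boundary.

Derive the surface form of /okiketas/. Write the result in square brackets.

1 Glottal Epenthesis: [okiketas] → [hokiketas]
2 Velar Palatalization: [hokiketas] → [hosisetas]
3 Cluster Reduction: no change — [hosisetas]

[hosisetas]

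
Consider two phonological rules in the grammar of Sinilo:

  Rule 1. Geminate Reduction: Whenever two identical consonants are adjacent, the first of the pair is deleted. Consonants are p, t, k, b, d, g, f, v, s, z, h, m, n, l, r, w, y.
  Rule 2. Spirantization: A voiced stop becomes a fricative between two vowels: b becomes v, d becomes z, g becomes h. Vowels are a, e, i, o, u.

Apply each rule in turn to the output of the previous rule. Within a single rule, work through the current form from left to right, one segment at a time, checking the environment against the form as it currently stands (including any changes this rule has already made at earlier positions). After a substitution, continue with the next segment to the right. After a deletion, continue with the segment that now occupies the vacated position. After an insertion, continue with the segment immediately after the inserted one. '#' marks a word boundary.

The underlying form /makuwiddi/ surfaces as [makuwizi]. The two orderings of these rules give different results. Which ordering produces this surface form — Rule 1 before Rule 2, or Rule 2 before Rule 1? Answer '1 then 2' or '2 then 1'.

Order 1 then 2:
  1 Geminate Reduction: [makuwiddi] → [makuwidi]
  2 Spirantization: [makuwidi] → [makuwizi]
  result: [makuwizi]
Order 2 then 1:
  2 Spirantization: no change — [makuwiddi]
  1 Geminate Reduction: [makuwiddi] → [makuwidi]
  result: [makuwidi]

1 then 2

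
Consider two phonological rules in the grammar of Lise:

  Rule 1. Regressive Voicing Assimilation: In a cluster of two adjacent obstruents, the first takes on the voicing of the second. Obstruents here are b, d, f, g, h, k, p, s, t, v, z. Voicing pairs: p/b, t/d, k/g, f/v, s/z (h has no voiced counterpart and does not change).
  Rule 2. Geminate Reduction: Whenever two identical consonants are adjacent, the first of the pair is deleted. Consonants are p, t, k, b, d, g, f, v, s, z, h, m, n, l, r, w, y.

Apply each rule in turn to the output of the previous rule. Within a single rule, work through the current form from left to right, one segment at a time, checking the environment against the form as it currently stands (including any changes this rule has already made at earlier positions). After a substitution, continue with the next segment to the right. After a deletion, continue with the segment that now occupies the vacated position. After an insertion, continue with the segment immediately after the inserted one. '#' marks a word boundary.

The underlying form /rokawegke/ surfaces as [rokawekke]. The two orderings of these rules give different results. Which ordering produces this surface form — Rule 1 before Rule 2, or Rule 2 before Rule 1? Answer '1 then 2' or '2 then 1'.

2 then 1

Order 1 then 2:
  1 Regressive Voicing Assimilation: [rokawegke] → [rokawekke]
  2 Geminate Reduction: [rokawekke] → [rokaweke]
  result: [rokaweke]
Order 2 then 1:
  2 Geminate Reduction: no change — [rokawegke]
  1 Regressive Voicing Assimilation: [rokawegke] → [rokawekke]
  result: [rokawekke]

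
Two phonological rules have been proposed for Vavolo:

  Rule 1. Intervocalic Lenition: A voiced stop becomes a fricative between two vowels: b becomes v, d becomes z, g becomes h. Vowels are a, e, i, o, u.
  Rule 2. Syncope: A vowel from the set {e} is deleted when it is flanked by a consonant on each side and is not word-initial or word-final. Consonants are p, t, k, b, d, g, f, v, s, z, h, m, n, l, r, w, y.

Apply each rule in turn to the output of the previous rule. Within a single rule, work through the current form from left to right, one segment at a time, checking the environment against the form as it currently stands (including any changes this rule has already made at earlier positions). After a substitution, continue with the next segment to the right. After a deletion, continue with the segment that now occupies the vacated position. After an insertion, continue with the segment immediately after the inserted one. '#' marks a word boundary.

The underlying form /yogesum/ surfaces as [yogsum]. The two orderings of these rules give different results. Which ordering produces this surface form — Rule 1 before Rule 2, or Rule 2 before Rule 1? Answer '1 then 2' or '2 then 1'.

2 then 1

Order 1 then 2:
  1 Intervocalic Lenition: [yogesum] → [yohesum]
  2 Syncope: [yohesum] → [yohsum]
  result: [yohsum]
Order 2 then 1:
  2 Syncope: [yogesum] → [yogsum]
  1 Intervocalic Lenition: no change — [yogsum]
  result: [yogsum]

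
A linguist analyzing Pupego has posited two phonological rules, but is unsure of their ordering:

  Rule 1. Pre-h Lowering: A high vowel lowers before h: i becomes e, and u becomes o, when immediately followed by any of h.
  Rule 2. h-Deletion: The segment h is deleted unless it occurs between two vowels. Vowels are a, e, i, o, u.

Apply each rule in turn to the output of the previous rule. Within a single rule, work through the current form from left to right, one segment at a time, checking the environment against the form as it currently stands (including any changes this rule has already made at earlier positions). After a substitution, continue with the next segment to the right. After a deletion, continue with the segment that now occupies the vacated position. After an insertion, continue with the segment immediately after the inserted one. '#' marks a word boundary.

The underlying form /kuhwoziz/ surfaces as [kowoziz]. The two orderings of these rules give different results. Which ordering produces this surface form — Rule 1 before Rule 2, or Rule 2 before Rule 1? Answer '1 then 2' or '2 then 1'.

1 then 2

Order 1 then 2:
  1 Pre-h Lowering: [kuhwoziz] → [kohwoziz]
  2 h-Deletion: [kohwoziz] → [kowoziz]
  result: [kowoziz]
Order 2 then 1:
  2 h-Deletion: [kuhwoziz] → [kuwoziz]
  1 Pre-h Lowering: no change — [kuwoziz]
  result: [kuwoziz]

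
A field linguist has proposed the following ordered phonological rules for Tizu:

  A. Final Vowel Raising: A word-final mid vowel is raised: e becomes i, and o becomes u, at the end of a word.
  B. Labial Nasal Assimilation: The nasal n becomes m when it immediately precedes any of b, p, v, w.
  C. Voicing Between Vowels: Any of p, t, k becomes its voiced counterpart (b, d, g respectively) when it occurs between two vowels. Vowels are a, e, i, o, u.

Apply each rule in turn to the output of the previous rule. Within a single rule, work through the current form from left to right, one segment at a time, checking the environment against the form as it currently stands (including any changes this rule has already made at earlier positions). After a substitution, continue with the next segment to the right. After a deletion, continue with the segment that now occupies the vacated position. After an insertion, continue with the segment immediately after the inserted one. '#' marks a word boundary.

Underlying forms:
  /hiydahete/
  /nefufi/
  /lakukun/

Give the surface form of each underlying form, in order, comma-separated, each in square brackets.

[hiydahedi], [nefufi], [lagugun]

/hiydahete/:
  A Final Vowel Raising: [hiydahete] → [hiydaheti]
  B Labial Nasal Assimilation: no change — [hiydaheti]
  C Voicing Between Vowels: [hiydaheti] → [hiydahedi]
/nefufi/:
  A Final Vowel Raising: no change — [nefufi]
  B Labial Nasal Assimilation: no change — [nefufi]
  C Voicing Between Vowels: no change — [nefufi]
/lakukun/:
  A Final Vowel Raising: no change — [lakukun]
  B Labial Nasal Assimilation: no change — [lakukun]
  C Voicing Between Vowels: [lakukun] → [lagugun]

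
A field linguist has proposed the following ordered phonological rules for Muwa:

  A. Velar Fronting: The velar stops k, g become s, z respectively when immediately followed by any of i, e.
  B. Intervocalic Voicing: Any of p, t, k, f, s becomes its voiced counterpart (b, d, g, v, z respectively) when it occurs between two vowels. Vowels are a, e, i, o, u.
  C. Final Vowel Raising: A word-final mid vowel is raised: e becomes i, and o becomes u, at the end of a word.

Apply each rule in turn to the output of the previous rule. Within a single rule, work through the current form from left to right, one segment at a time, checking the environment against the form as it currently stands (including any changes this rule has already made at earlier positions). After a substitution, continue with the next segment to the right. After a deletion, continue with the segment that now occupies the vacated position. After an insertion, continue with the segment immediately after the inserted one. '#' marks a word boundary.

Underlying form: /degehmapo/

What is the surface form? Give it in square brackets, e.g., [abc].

A Velar Fronting: [degehmapo] → [dezehmapo]
B Intervocalic Voicing: [dezehmapo] → [dezehmabo]
C Final Vowel Raising: [dezehmabo] → [dezehmabu]

[dezehmabu]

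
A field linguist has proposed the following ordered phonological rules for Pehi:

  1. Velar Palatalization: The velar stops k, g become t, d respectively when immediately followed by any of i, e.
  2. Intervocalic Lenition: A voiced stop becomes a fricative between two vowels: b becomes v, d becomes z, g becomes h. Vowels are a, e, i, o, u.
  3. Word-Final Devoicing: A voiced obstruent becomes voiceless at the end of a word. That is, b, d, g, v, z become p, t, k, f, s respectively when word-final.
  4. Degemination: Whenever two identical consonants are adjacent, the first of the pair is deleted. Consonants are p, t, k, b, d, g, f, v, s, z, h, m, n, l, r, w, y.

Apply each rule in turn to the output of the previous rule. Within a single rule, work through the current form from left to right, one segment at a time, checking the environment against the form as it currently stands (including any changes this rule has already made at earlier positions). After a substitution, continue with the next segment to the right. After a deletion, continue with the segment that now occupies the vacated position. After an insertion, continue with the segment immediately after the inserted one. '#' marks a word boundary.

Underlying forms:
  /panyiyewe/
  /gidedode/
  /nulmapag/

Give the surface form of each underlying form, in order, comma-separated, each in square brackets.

/panyiyewe/:
  1 Velar Palatalization: no change — [panyiyewe]
  2 Intervocalic Lenition: no change — [panyiyewe]
  3 Word-Final Devoicing: no change — [panyiyewe]
  4 Degemination: no change — [panyiyewe]
/gidedode/:
  1 Velar Palatalization: [gidedode] → [didedode]
  2 Intervocalic Lenition: [didedode] → [dizezoze]
  3 Word-Final Devoicing: no change — [dizezoze]
  4 Degemination: no change — [dizezoze]
/nulmapag/:
  1 Velar Palatalization: no change — [nulmapag]
  2 Intervocalic Lenition: no change — [nulmapag]
  3 Word-Final Devoicing: [nulmapag] → [nulmapak]
  4 Degemination: no change — [nulmapak]

[panyiyewe], [dizezoze], [nulmapak]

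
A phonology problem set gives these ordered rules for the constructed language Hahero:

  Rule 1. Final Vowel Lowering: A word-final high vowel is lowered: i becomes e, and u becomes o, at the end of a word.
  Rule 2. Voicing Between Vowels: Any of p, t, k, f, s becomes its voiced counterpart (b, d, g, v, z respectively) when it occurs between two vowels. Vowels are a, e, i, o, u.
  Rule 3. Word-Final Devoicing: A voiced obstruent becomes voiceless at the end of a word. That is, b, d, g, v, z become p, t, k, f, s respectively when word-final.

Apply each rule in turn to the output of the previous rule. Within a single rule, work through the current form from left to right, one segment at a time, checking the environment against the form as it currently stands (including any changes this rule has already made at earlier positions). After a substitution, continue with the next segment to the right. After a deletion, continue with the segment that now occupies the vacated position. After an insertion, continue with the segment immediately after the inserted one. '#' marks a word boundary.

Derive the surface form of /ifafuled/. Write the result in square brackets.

Rule 1 Final Vowel Lowering: no change — [ifafuled]
Rule 2 Voicing Between Vowels: [ifafuled] → [ivavuled]
Rule 3 Word-Final Devoicing: [ivavuled] → [ivavulet]

[ivavulet]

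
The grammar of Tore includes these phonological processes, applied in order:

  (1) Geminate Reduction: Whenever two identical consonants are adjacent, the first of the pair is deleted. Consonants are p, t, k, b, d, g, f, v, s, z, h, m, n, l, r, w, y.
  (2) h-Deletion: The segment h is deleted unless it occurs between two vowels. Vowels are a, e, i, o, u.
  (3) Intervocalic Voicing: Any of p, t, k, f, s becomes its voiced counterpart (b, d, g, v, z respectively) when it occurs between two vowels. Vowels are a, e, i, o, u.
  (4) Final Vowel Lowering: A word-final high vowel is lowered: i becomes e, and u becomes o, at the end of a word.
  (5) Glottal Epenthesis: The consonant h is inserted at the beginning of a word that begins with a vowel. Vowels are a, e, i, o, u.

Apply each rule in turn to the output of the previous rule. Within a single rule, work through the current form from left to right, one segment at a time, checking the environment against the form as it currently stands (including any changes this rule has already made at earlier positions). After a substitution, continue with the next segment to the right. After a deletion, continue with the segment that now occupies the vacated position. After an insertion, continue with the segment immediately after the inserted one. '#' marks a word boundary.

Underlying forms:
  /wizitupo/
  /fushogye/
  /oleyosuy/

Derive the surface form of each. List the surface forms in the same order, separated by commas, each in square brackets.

/wizitupo/:
  (1) Geminate Reduction: no change — [wizitupo]
  (2) h-Deletion: no change — [wizitupo]
  (3) Intervocalic Voicing: [wizitupo] → [wizidubo]
  (4) Final Vowel Lowering: no change — [wizidubo]
  (5) Glottal Epenthesis: no change — [wizidubo]
/fushogye/:
  (1) Geminate Reduction: no change — [fushogye]
  (2) h-Deletion: [fushogye] → [fusogye]
  (3) Intervocalic Voicing: [fusogye] → [fuzogye]
  (4) Final Vowel Lowering: no change — [fuzogye]
  (5) Glottal Epenthesis: no change — [fuzogye]
/oleyosuy/:
  (1) Geminate Reduction: no change — [oleyosuy]
  (2) h-Deletion: no change — [oleyosuy]
  (3) Intervocalic Voicing: [oleyosuy] → [oleyozuy]
  (4) Final Vowel Lowering: no change — [oleyozuy]
  (5) Glottal Epenthesis: [oleyozuy] → [holeyozuy]

[wizidubo], [fuzogye], [holeyozuy]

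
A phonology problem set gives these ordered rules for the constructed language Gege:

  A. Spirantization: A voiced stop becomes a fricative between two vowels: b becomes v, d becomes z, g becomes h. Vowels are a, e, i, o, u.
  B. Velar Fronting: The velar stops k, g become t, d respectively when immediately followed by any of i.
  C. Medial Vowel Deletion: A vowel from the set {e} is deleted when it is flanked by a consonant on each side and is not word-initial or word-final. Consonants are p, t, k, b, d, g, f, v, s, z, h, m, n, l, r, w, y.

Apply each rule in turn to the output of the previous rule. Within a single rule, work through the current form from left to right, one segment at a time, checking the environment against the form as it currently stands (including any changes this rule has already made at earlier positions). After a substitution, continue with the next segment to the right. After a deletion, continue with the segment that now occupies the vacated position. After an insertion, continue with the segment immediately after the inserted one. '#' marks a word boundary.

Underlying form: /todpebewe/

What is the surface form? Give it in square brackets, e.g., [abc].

A Spirantization: [todpebewe] → [todpevewe]
B Velar Fronting: no change — [todpevewe]
C Medial Vowel Deletion: [todpevewe] → [todpvwe]

[todpvwe]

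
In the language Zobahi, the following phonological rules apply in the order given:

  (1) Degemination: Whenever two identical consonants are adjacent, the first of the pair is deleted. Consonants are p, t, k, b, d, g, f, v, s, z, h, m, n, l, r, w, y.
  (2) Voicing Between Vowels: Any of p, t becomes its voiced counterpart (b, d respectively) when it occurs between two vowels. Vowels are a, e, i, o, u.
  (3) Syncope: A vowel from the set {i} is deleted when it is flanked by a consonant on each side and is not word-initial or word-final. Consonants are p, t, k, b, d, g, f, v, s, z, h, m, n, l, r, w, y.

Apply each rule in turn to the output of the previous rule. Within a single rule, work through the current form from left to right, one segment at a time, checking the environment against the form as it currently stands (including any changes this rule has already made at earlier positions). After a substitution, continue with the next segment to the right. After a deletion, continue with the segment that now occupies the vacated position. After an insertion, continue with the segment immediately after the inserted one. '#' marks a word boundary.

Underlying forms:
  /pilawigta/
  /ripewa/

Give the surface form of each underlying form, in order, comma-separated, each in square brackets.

/pilawigta/:
  (1) Degemination: no change — [pilawigta]
  (2) Voicing Between Vowels: no change — [pilawigta]
  (3) Syncope: [pilawigta] → [plawgta]
/ripewa/:
  (1) Degemination: no change — [ripewa]
  (2) Voicing Between Vowels: [ripewa] → [ribewa]
  (3) Syncope: [ribewa] → [rbewa]

[plawgta], [rbewa]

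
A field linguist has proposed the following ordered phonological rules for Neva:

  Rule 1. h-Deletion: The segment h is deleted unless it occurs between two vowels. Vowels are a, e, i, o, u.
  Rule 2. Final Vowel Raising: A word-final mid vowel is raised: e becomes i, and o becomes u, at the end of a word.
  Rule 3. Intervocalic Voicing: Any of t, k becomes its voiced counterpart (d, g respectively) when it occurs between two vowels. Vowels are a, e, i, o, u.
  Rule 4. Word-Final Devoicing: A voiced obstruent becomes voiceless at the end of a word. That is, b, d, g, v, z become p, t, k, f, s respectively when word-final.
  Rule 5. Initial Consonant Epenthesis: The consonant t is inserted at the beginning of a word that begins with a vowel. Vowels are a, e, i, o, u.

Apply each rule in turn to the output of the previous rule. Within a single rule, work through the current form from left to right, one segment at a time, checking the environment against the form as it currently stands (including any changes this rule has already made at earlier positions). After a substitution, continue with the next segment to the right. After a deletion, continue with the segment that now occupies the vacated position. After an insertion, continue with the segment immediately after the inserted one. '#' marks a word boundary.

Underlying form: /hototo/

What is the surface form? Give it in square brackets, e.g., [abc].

[tododu]

Rule 1 h-Deletion: [hototo] → [ototo]
Rule 2 Final Vowel Raising: [ototo] → [ototu]
Rule 3 Intervocalic Voicing: [ototu] → [ododu]
Rule 4 Word-Final Devoicing: no change — [ododu]
Rule 5 Initial Consonant Epenthesis: [ododu] → [tododu]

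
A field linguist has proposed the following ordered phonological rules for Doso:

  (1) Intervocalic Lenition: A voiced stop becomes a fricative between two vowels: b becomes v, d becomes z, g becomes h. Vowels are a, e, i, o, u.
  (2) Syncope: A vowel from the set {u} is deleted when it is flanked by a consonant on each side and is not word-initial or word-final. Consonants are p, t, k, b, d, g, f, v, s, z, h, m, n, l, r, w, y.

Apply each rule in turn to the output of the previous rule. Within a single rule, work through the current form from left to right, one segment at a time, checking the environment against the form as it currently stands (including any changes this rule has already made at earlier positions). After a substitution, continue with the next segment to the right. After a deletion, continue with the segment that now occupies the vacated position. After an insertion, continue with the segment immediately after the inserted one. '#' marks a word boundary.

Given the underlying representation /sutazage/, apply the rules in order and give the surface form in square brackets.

(1) Intervocalic Lenition: [sutazage] → [sutazahe]
(2) Syncope: [sutazahe] → [stazahe]

[stazahe]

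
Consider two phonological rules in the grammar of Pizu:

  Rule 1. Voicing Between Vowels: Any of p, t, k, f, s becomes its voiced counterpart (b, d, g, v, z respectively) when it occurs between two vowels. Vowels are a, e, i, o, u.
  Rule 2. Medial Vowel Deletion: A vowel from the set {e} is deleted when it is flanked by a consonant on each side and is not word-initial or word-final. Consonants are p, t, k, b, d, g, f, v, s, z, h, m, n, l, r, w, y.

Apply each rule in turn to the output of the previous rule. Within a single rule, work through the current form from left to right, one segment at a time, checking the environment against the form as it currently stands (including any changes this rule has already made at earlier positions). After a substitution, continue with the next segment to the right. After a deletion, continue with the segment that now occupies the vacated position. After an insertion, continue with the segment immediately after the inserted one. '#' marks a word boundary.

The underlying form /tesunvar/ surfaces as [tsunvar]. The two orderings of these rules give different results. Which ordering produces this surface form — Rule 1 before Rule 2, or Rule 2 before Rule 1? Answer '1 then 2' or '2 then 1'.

Order 1 then 2:
  1 Voicing Between Vowels: [tesunvar] → [tezunvar]
  2 Medial Vowel Deletion: [tezunvar] → [tzunvar]
  result: [tzunvar]
Order 2 then 1:
  2 Medial Vowel Deletion: [tesunvar] → [tsunvar]
  1 Voicing Between Vowels: no change — [tsunvar]
  result: [tsunvar]

2 then 1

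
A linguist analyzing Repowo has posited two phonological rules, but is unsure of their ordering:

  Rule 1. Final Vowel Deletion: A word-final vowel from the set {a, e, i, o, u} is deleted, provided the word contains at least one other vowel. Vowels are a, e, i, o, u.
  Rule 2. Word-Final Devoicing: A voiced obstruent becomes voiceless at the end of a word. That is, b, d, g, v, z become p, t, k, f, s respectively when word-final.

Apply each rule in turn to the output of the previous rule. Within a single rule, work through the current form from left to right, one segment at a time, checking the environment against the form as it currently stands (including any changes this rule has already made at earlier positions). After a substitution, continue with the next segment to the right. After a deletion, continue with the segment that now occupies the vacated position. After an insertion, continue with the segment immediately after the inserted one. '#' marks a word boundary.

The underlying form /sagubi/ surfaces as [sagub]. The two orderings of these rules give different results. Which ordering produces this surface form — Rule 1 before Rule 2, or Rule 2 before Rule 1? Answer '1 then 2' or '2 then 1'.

Order 1 then 2:
  1 Final Vowel Deletion: [sagubi] → [sagub]
  2 Word-Final Devoicing: [sagub] → [sagup]
  result: [sagup]
Order 2 then 1:
  2 Word-Final Devoicing: no change — [sagubi]
  1 Final Vowel Deletion: [sagubi] → [sagub]
  result: [sagub]

2 then 1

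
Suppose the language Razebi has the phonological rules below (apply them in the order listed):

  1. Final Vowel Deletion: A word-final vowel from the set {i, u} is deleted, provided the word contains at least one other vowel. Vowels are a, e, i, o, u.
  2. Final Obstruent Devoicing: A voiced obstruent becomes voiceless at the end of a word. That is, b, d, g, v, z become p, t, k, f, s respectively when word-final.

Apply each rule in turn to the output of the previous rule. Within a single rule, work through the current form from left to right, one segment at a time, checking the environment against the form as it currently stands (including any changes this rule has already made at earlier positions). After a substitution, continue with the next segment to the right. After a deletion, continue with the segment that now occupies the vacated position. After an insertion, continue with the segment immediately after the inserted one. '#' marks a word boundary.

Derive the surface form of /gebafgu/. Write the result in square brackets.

1 Final Vowel Deletion: [gebafgu] → [gebafg]
2 Final Obstruent Devoicing: [gebafg] → [gebafk]

[gebafk]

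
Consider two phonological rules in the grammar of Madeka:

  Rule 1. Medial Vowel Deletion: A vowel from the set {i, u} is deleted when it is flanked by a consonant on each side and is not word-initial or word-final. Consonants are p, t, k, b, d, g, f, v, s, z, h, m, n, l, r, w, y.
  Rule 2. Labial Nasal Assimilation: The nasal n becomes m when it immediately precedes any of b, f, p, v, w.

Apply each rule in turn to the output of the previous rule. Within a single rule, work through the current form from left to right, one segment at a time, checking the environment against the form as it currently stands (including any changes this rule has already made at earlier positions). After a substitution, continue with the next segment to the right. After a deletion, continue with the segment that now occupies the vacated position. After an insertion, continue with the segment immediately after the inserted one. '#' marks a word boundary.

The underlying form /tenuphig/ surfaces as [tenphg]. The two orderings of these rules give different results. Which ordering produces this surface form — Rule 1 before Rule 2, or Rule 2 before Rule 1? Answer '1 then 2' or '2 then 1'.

2 then 1

Order 1 then 2:
  1 Medial Vowel Deletion: [tenuphig] → [tenphg]
  2 Labial Nasal Assimilation: [tenphg] → [temphg]
  result: [temphg]
Order 2 then 1:
  2 Labial Nasal Assimilation: no change — [tenuphig]
  1 Medial Vowel Deletion: [tenuphig] → [tenphg]
  result: [tenphg]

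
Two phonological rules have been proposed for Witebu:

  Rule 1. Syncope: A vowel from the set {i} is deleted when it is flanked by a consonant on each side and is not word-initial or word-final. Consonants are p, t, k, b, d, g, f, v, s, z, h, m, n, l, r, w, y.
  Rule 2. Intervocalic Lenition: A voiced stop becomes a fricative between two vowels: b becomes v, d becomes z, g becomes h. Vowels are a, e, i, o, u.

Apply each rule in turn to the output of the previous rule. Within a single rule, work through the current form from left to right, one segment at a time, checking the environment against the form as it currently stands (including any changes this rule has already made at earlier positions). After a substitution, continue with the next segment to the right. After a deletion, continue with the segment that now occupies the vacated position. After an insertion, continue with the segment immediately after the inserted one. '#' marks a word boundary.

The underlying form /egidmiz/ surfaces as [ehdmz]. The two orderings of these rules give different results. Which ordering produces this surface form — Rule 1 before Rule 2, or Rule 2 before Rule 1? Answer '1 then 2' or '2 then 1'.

Order 1 then 2:
  1 Syncope: [egidmiz] → [egdmz]
  2 Intervocalic Lenition: no change — [egdmz]
  result: [egdmz]
Order 2 then 1:
  2 Intervocalic Lenition: [egidmiz] → [ehidmiz]
  1 Syncope: [ehidmiz] → [ehdmz]
  result: [ehdmz]

2 then 1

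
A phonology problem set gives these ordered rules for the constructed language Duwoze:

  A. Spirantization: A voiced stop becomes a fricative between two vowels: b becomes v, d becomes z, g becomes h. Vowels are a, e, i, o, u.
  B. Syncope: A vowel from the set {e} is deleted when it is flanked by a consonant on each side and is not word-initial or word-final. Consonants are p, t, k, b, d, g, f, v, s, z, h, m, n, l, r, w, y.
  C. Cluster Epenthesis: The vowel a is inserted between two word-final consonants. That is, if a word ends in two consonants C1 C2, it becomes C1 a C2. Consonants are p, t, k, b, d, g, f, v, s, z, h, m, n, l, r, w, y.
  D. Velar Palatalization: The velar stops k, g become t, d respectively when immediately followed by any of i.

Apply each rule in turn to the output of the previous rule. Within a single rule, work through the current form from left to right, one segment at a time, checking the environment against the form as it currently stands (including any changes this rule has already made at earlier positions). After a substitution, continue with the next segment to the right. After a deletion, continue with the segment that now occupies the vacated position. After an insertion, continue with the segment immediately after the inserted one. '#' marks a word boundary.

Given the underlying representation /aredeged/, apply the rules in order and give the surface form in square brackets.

[arzhad]

A Spirantization: [aredeged] → [arezehed]
B Syncope: [arezehed] → [arzhd]
C Cluster Epenthesis: [arzhd] → [arzhad]
D Velar Palatalization: no change — [arzhad]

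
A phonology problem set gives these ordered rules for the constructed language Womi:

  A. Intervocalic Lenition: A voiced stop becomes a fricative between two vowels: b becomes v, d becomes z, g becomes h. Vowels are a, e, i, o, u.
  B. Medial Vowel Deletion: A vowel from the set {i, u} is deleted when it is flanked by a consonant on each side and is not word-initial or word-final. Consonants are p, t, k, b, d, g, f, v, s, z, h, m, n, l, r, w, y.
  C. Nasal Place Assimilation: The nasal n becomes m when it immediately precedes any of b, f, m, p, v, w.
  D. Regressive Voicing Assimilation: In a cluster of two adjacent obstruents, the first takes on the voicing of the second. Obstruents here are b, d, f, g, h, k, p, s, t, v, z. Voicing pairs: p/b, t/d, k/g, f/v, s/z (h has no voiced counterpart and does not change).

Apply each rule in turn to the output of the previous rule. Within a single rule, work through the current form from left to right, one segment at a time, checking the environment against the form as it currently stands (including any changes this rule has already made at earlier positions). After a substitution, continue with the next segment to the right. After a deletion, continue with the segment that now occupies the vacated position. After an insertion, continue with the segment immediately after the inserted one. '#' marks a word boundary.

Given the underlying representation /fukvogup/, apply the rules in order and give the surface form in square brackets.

A Intervocalic Lenition: [fukvogup] → [fukvohup]
B Medial Vowel Deletion: [fukvohup] → [fkvohp]
C Nasal Place Assimilation: no change — [fkvohp]
D Regressive Voicing Assimilation: [fkvohp] → [fgvohp]

[fgvohp]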